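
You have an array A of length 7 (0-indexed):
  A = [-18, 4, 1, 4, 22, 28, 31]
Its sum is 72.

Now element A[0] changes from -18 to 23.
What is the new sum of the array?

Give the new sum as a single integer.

Old value at index 0: -18
New value at index 0: 23
Delta = 23 - -18 = 41
New sum = old_sum + delta = 72 + (41) = 113

Answer: 113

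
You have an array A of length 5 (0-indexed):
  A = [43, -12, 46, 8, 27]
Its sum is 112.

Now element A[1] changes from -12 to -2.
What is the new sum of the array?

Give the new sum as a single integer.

Answer: 122

Derivation:
Old value at index 1: -12
New value at index 1: -2
Delta = -2 - -12 = 10
New sum = old_sum + delta = 112 + (10) = 122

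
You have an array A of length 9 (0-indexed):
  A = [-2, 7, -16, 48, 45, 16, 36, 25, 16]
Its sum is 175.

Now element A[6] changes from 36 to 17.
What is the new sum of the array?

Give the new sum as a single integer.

Old value at index 6: 36
New value at index 6: 17
Delta = 17 - 36 = -19
New sum = old_sum + delta = 175 + (-19) = 156

Answer: 156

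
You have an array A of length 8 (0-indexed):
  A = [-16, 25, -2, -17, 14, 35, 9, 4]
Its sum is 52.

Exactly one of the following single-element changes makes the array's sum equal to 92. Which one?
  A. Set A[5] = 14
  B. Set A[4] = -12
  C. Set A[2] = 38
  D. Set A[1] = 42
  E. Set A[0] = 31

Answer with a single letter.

Option A: A[5] 35->14, delta=-21, new_sum=52+(-21)=31
Option B: A[4] 14->-12, delta=-26, new_sum=52+(-26)=26
Option C: A[2] -2->38, delta=40, new_sum=52+(40)=92 <-- matches target
Option D: A[1] 25->42, delta=17, new_sum=52+(17)=69
Option E: A[0] -16->31, delta=47, new_sum=52+(47)=99

Answer: C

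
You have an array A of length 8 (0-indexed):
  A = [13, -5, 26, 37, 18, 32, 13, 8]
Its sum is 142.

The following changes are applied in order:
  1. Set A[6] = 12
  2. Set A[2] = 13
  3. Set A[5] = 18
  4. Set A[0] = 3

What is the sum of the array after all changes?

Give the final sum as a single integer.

Answer: 104

Derivation:
Initial sum: 142
Change 1: A[6] 13 -> 12, delta = -1, sum = 141
Change 2: A[2] 26 -> 13, delta = -13, sum = 128
Change 3: A[5] 32 -> 18, delta = -14, sum = 114
Change 4: A[0] 13 -> 3, delta = -10, sum = 104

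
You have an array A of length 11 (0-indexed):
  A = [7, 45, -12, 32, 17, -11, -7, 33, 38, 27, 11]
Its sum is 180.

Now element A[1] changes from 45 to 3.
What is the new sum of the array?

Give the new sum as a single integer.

Answer: 138

Derivation:
Old value at index 1: 45
New value at index 1: 3
Delta = 3 - 45 = -42
New sum = old_sum + delta = 180 + (-42) = 138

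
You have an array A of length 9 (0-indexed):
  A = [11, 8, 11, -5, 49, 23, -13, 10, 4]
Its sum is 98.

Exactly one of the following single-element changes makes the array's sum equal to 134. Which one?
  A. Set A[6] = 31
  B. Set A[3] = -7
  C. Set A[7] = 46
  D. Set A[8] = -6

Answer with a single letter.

Option A: A[6] -13->31, delta=44, new_sum=98+(44)=142
Option B: A[3] -5->-7, delta=-2, new_sum=98+(-2)=96
Option C: A[7] 10->46, delta=36, new_sum=98+(36)=134 <-- matches target
Option D: A[8] 4->-6, delta=-10, new_sum=98+(-10)=88

Answer: C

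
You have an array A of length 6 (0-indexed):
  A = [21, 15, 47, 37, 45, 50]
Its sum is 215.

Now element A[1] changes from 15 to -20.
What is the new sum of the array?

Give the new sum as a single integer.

Old value at index 1: 15
New value at index 1: -20
Delta = -20 - 15 = -35
New sum = old_sum + delta = 215 + (-35) = 180

Answer: 180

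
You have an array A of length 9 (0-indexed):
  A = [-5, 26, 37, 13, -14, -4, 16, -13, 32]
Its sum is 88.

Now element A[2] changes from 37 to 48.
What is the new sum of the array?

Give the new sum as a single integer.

Old value at index 2: 37
New value at index 2: 48
Delta = 48 - 37 = 11
New sum = old_sum + delta = 88 + (11) = 99

Answer: 99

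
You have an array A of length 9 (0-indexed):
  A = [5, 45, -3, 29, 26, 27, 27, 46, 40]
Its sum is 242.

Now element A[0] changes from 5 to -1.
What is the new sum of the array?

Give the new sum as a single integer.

Old value at index 0: 5
New value at index 0: -1
Delta = -1 - 5 = -6
New sum = old_sum + delta = 242 + (-6) = 236

Answer: 236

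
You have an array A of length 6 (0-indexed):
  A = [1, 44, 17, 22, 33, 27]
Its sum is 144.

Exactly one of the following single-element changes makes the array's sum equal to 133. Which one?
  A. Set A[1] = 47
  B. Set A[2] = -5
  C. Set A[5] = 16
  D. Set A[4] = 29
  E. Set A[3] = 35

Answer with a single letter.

Option A: A[1] 44->47, delta=3, new_sum=144+(3)=147
Option B: A[2] 17->-5, delta=-22, new_sum=144+(-22)=122
Option C: A[5] 27->16, delta=-11, new_sum=144+(-11)=133 <-- matches target
Option D: A[4] 33->29, delta=-4, new_sum=144+(-4)=140
Option E: A[3] 22->35, delta=13, new_sum=144+(13)=157

Answer: C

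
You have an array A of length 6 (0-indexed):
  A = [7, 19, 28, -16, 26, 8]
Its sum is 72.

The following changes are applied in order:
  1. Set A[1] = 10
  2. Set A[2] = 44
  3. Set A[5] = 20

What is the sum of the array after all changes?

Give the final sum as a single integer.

Initial sum: 72
Change 1: A[1] 19 -> 10, delta = -9, sum = 63
Change 2: A[2] 28 -> 44, delta = 16, sum = 79
Change 3: A[5] 8 -> 20, delta = 12, sum = 91

Answer: 91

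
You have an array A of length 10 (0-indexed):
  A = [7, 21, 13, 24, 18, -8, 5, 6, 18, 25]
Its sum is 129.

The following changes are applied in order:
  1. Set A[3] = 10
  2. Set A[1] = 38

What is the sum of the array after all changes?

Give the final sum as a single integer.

Answer: 132

Derivation:
Initial sum: 129
Change 1: A[3] 24 -> 10, delta = -14, sum = 115
Change 2: A[1] 21 -> 38, delta = 17, sum = 132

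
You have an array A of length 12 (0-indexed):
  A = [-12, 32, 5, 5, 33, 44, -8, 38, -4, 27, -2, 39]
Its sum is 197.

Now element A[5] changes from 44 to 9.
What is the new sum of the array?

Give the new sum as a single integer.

Old value at index 5: 44
New value at index 5: 9
Delta = 9 - 44 = -35
New sum = old_sum + delta = 197 + (-35) = 162

Answer: 162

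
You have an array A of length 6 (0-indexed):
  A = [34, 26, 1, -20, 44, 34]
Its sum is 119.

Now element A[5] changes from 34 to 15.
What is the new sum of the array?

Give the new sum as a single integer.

Old value at index 5: 34
New value at index 5: 15
Delta = 15 - 34 = -19
New sum = old_sum + delta = 119 + (-19) = 100

Answer: 100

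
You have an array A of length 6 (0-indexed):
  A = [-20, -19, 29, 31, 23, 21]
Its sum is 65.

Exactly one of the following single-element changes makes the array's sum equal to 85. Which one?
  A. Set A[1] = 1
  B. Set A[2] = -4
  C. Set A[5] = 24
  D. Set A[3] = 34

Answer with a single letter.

Answer: A

Derivation:
Option A: A[1] -19->1, delta=20, new_sum=65+(20)=85 <-- matches target
Option B: A[2] 29->-4, delta=-33, new_sum=65+(-33)=32
Option C: A[5] 21->24, delta=3, new_sum=65+(3)=68
Option D: A[3] 31->34, delta=3, new_sum=65+(3)=68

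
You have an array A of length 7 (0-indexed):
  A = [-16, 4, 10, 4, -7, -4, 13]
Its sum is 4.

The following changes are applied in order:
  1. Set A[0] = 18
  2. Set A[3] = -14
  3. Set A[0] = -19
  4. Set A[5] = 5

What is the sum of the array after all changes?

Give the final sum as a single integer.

Answer: -8

Derivation:
Initial sum: 4
Change 1: A[0] -16 -> 18, delta = 34, sum = 38
Change 2: A[3] 4 -> -14, delta = -18, sum = 20
Change 3: A[0] 18 -> -19, delta = -37, sum = -17
Change 4: A[5] -4 -> 5, delta = 9, sum = -8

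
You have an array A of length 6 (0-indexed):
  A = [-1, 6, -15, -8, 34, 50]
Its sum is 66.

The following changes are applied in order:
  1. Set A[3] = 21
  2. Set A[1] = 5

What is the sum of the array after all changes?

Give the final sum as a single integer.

Answer: 94

Derivation:
Initial sum: 66
Change 1: A[3] -8 -> 21, delta = 29, sum = 95
Change 2: A[1] 6 -> 5, delta = -1, sum = 94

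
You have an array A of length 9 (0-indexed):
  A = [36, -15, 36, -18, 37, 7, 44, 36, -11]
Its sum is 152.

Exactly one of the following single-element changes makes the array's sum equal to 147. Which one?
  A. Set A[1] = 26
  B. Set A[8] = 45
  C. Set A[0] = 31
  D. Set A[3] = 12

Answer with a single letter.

Answer: C

Derivation:
Option A: A[1] -15->26, delta=41, new_sum=152+(41)=193
Option B: A[8] -11->45, delta=56, new_sum=152+(56)=208
Option C: A[0] 36->31, delta=-5, new_sum=152+(-5)=147 <-- matches target
Option D: A[3] -18->12, delta=30, new_sum=152+(30)=182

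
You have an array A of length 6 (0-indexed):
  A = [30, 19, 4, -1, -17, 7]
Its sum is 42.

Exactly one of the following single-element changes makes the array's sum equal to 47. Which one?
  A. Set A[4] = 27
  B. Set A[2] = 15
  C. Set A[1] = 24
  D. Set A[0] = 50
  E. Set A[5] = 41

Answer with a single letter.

Answer: C

Derivation:
Option A: A[4] -17->27, delta=44, new_sum=42+(44)=86
Option B: A[2] 4->15, delta=11, new_sum=42+(11)=53
Option C: A[1] 19->24, delta=5, new_sum=42+(5)=47 <-- matches target
Option D: A[0] 30->50, delta=20, new_sum=42+(20)=62
Option E: A[5] 7->41, delta=34, new_sum=42+(34)=76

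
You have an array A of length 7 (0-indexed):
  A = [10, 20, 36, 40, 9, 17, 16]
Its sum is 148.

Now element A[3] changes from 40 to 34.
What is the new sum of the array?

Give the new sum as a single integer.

Old value at index 3: 40
New value at index 3: 34
Delta = 34 - 40 = -6
New sum = old_sum + delta = 148 + (-6) = 142

Answer: 142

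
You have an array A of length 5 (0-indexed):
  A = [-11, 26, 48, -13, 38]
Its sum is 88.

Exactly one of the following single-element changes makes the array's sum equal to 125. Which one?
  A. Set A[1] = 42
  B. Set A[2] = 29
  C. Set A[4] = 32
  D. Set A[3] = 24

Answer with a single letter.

Option A: A[1] 26->42, delta=16, new_sum=88+(16)=104
Option B: A[2] 48->29, delta=-19, new_sum=88+(-19)=69
Option C: A[4] 38->32, delta=-6, new_sum=88+(-6)=82
Option D: A[3] -13->24, delta=37, new_sum=88+(37)=125 <-- matches target

Answer: D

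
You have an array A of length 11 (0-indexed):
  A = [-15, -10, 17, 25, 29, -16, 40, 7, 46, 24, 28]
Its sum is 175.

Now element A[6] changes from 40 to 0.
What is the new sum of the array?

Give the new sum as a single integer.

Old value at index 6: 40
New value at index 6: 0
Delta = 0 - 40 = -40
New sum = old_sum + delta = 175 + (-40) = 135

Answer: 135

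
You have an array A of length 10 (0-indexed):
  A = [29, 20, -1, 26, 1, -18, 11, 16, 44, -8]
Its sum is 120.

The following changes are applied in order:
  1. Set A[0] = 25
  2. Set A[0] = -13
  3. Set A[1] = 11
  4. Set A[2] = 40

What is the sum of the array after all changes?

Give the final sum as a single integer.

Initial sum: 120
Change 1: A[0] 29 -> 25, delta = -4, sum = 116
Change 2: A[0] 25 -> -13, delta = -38, sum = 78
Change 3: A[1] 20 -> 11, delta = -9, sum = 69
Change 4: A[2] -1 -> 40, delta = 41, sum = 110

Answer: 110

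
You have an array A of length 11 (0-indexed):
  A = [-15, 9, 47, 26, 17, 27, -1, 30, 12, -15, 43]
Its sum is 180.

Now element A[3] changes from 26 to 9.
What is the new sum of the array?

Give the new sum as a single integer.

Old value at index 3: 26
New value at index 3: 9
Delta = 9 - 26 = -17
New sum = old_sum + delta = 180 + (-17) = 163

Answer: 163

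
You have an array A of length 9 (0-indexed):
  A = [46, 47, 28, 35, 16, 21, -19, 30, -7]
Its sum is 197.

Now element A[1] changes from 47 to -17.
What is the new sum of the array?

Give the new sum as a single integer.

Answer: 133

Derivation:
Old value at index 1: 47
New value at index 1: -17
Delta = -17 - 47 = -64
New sum = old_sum + delta = 197 + (-64) = 133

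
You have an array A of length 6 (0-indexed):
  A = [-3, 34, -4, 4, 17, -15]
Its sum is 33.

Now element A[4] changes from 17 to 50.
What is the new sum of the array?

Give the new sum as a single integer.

Old value at index 4: 17
New value at index 4: 50
Delta = 50 - 17 = 33
New sum = old_sum + delta = 33 + (33) = 66

Answer: 66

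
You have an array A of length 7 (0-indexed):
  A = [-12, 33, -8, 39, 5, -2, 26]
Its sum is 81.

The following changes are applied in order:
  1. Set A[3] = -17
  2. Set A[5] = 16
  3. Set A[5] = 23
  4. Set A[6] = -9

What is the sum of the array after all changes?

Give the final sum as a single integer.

Initial sum: 81
Change 1: A[3] 39 -> -17, delta = -56, sum = 25
Change 2: A[5] -2 -> 16, delta = 18, sum = 43
Change 3: A[5] 16 -> 23, delta = 7, sum = 50
Change 4: A[6] 26 -> -9, delta = -35, sum = 15

Answer: 15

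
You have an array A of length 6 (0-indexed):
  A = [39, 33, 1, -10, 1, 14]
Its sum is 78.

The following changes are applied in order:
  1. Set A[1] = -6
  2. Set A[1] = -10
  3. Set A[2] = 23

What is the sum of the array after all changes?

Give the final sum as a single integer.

Initial sum: 78
Change 1: A[1] 33 -> -6, delta = -39, sum = 39
Change 2: A[1] -6 -> -10, delta = -4, sum = 35
Change 3: A[2] 1 -> 23, delta = 22, sum = 57

Answer: 57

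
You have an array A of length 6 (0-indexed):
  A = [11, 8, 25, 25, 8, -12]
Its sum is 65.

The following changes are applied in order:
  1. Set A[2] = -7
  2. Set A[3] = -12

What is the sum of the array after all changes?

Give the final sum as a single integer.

Answer: -4

Derivation:
Initial sum: 65
Change 1: A[2] 25 -> -7, delta = -32, sum = 33
Change 2: A[3] 25 -> -12, delta = -37, sum = -4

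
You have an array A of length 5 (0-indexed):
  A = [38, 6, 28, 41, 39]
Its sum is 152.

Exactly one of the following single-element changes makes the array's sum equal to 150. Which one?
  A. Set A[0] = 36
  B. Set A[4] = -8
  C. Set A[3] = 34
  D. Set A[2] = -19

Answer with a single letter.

Option A: A[0] 38->36, delta=-2, new_sum=152+(-2)=150 <-- matches target
Option B: A[4] 39->-8, delta=-47, new_sum=152+(-47)=105
Option C: A[3] 41->34, delta=-7, new_sum=152+(-7)=145
Option D: A[2] 28->-19, delta=-47, new_sum=152+(-47)=105

Answer: A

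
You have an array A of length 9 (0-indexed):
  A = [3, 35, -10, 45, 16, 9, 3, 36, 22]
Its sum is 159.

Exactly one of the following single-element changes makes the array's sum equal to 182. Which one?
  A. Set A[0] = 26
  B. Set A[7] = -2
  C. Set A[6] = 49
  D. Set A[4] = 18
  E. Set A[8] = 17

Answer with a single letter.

Option A: A[0] 3->26, delta=23, new_sum=159+(23)=182 <-- matches target
Option B: A[7] 36->-2, delta=-38, new_sum=159+(-38)=121
Option C: A[6] 3->49, delta=46, new_sum=159+(46)=205
Option D: A[4] 16->18, delta=2, new_sum=159+(2)=161
Option E: A[8] 22->17, delta=-5, new_sum=159+(-5)=154

Answer: A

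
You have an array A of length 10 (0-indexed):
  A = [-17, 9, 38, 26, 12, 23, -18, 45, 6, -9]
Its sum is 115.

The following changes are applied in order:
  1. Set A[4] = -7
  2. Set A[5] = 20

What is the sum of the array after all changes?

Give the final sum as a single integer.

Initial sum: 115
Change 1: A[4] 12 -> -7, delta = -19, sum = 96
Change 2: A[5] 23 -> 20, delta = -3, sum = 93

Answer: 93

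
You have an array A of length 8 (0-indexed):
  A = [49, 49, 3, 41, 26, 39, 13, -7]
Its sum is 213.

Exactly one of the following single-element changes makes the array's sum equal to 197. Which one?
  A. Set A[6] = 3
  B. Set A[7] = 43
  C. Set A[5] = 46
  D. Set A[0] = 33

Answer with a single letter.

Answer: D

Derivation:
Option A: A[6] 13->3, delta=-10, new_sum=213+(-10)=203
Option B: A[7] -7->43, delta=50, new_sum=213+(50)=263
Option C: A[5] 39->46, delta=7, new_sum=213+(7)=220
Option D: A[0] 49->33, delta=-16, new_sum=213+(-16)=197 <-- matches target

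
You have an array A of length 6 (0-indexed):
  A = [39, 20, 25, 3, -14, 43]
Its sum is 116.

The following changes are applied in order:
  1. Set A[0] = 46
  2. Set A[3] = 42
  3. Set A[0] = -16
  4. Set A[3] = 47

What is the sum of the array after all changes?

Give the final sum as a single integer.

Initial sum: 116
Change 1: A[0] 39 -> 46, delta = 7, sum = 123
Change 2: A[3] 3 -> 42, delta = 39, sum = 162
Change 3: A[0] 46 -> -16, delta = -62, sum = 100
Change 4: A[3] 42 -> 47, delta = 5, sum = 105

Answer: 105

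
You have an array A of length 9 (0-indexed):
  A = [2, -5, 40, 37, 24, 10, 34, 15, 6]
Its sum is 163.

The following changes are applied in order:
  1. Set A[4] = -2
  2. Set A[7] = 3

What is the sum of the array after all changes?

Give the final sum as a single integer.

Answer: 125

Derivation:
Initial sum: 163
Change 1: A[4] 24 -> -2, delta = -26, sum = 137
Change 2: A[7] 15 -> 3, delta = -12, sum = 125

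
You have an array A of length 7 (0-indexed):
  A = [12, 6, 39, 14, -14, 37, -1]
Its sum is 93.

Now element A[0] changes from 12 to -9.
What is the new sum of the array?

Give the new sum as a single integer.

Old value at index 0: 12
New value at index 0: -9
Delta = -9 - 12 = -21
New sum = old_sum + delta = 93 + (-21) = 72

Answer: 72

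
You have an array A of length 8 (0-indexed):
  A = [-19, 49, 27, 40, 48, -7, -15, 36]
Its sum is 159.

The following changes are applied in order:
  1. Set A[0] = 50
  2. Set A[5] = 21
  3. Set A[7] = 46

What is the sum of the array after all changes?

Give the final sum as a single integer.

Answer: 266

Derivation:
Initial sum: 159
Change 1: A[0] -19 -> 50, delta = 69, sum = 228
Change 2: A[5] -7 -> 21, delta = 28, sum = 256
Change 3: A[7] 36 -> 46, delta = 10, sum = 266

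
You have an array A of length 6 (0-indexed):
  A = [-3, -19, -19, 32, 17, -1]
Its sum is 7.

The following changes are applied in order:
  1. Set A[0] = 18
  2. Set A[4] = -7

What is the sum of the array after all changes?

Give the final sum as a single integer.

Initial sum: 7
Change 1: A[0] -3 -> 18, delta = 21, sum = 28
Change 2: A[4] 17 -> -7, delta = -24, sum = 4

Answer: 4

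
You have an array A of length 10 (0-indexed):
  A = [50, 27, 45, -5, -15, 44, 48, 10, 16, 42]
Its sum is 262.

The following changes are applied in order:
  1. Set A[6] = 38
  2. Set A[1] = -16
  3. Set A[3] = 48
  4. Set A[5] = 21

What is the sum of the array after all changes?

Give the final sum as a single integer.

Initial sum: 262
Change 1: A[6] 48 -> 38, delta = -10, sum = 252
Change 2: A[1] 27 -> -16, delta = -43, sum = 209
Change 3: A[3] -5 -> 48, delta = 53, sum = 262
Change 4: A[5] 44 -> 21, delta = -23, sum = 239

Answer: 239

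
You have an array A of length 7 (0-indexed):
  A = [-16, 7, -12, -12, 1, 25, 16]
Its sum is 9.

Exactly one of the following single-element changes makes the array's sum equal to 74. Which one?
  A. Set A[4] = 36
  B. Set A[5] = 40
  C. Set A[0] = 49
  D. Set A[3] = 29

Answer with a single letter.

Answer: C

Derivation:
Option A: A[4] 1->36, delta=35, new_sum=9+(35)=44
Option B: A[5] 25->40, delta=15, new_sum=9+(15)=24
Option C: A[0] -16->49, delta=65, new_sum=9+(65)=74 <-- matches target
Option D: A[3] -12->29, delta=41, new_sum=9+(41)=50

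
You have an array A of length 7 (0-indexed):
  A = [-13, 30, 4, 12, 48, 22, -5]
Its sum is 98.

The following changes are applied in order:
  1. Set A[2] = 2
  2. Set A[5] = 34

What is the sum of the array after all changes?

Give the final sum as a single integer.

Initial sum: 98
Change 1: A[2] 4 -> 2, delta = -2, sum = 96
Change 2: A[5] 22 -> 34, delta = 12, sum = 108

Answer: 108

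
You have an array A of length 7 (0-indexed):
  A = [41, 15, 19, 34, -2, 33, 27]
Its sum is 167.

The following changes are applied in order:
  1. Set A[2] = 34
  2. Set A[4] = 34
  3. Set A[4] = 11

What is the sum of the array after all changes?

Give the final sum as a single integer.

Initial sum: 167
Change 1: A[2] 19 -> 34, delta = 15, sum = 182
Change 2: A[4] -2 -> 34, delta = 36, sum = 218
Change 3: A[4] 34 -> 11, delta = -23, sum = 195

Answer: 195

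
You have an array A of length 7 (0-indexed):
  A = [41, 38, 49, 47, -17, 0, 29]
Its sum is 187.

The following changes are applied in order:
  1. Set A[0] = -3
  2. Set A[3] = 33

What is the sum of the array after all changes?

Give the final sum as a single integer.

Answer: 129

Derivation:
Initial sum: 187
Change 1: A[0] 41 -> -3, delta = -44, sum = 143
Change 2: A[3] 47 -> 33, delta = -14, sum = 129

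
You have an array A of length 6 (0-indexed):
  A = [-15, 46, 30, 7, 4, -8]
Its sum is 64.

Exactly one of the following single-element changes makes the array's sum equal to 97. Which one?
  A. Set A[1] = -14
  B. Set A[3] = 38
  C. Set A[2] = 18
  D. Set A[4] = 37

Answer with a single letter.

Option A: A[1] 46->-14, delta=-60, new_sum=64+(-60)=4
Option B: A[3] 7->38, delta=31, new_sum=64+(31)=95
Option C: A[2] 30->18, delta=-12, new_sum=64+(-12)=52
Option D: A[4] 4->37, delta=33, new_sum=64+(33)=97 <-- matches target

Answer: D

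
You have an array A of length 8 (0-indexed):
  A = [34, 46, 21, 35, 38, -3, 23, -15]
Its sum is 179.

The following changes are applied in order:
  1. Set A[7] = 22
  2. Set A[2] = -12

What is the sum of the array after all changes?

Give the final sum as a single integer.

Initial sum: 179
Change 1: A[7] -15 -> 22, delta = 37, sum = 216
Change 2: A[2] 21 -> -12, delta = -33, sum = 183

Answer: 183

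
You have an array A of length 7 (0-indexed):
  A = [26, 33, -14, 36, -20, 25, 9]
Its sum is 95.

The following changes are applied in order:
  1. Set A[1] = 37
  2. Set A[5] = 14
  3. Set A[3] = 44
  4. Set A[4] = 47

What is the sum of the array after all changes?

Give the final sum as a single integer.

Initial sum: 95
Change 1: A[1] 33 -> 37, delta = 4, sum = 99
Change 2: A[5] 25 -> 14, delta = -11, sum = 88
Change 3: A[3] 36 -> 44, delta = 8, sum = 96
Change 4: A[4] -20 -> 47, delta = 67, sum = 163

Answer: 163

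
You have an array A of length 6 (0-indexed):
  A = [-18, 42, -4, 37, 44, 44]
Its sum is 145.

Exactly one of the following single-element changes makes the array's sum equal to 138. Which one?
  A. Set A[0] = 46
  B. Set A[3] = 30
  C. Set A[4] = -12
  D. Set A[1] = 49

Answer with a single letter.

Option A: A[0] -18->46, delta=64, new_sum=145+(64)=209
Option B: A[3] 37->30, delta=-7, new_sum=145+(-7)=138 <-- matches target
Option C: A[4] 44->-12, delta=-56, new_sum=145+(-56)=89
Option D: A[1] 42->49, delta=7, new_sum=145+(7)=152

Answer: B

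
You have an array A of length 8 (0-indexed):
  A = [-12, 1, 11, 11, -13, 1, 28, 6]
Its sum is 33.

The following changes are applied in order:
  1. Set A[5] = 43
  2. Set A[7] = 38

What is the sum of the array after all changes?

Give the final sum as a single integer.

Initial sum: 33
Change 1: A[5] 1 -> 43, delta = 42, sum = 75
Change 2: A[7] 6 -> 38, delta = 32, sum = 107

Answer: 107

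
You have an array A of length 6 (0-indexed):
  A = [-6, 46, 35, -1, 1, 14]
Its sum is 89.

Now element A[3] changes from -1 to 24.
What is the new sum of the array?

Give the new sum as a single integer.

Answer: 114

Derivation:
Old value at index 3: -1
New value at index 3: 24
Delta = 24 - -1 = 25
New sum = old_sum + delta = 89 + (25) = 114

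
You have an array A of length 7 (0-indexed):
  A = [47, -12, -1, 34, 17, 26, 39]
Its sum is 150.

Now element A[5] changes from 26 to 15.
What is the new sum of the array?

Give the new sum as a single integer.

Answer: 139

Derivation:
Old value at index 5: 26
New value at index 5: 15
Delta = 15 - 26 = -11
New sum = old_sum + delta = 150 + (-11) = 139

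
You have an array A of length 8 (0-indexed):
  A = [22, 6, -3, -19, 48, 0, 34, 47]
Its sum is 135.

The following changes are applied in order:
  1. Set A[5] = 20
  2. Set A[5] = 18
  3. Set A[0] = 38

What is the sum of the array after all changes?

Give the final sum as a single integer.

Initial sum: 135
Change 1: A[5] 0 -> 20, delta = 20, sum = 155
Change 2: A[5] 20 -> 18, delta = -2, sum = 153
Change 3: A[0] 22 -> 38, delta = 16, sum = 169

Answer: 169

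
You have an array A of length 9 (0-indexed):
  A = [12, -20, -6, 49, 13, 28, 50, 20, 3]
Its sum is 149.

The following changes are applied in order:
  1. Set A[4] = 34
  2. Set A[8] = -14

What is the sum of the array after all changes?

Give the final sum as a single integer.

Initial sum: 149
Change 1: A[4] 13 -> 34, delta = 21, sum = 170
Change 2: A[8] 3 -> -14, delta = -17, sum = 153

Answer: 153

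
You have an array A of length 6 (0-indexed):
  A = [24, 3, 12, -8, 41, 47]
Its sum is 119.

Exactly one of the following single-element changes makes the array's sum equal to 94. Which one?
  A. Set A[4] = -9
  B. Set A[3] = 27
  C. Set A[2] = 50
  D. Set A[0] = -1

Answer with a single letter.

Answer: D

Derivation:
Option A: A[4] 41->-9, delta=-50, new_sum=119+(-50)=69
Option B: A[3] -8->27, delta=35, new_sum=119+(35)=154
Option C: A[2] 12->50, delta=38, new_sum=119+(38)=157
Option D: A[0] 24->-1, delta=-25, new_sum=119+(-25)=94 <-- matches target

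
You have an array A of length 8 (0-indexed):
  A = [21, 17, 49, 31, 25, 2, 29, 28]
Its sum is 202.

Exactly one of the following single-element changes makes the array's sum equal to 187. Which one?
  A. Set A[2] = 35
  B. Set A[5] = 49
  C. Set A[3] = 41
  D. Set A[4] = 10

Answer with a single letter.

Option A: A[2] 49->35, delta=-14, new_sum=202+(-14)=188
Option B: A[5] 2->49, delta=47, new_sum=202+(47)=249
Option C: A[3] 31->41, delta=10, new_sum=202+(10)=212
Option D: A[4] 25->10, delta=-15, new_sum=202+(-15)=187 <-- matches target

Answer: D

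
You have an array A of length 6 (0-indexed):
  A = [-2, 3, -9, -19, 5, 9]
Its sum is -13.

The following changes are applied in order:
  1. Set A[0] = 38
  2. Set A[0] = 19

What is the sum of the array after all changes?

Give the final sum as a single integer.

Initial sum: -13
Change 1: A[0] -2 -> 38, delta = 40, sum = 27
Change 2: A[0] 38 -> 19, delta = -19, sum = 8

Answer: 8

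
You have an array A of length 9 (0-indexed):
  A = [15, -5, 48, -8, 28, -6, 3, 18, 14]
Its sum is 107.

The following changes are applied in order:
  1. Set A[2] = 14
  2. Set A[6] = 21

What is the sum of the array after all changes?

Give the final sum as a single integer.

Initial sum: 107
Change 1: A[2] 48 -> 14, delta = -34, sum = 73
Change 2: A[6] 3 -> 21, delta = 18, sum = 91

Answer: 91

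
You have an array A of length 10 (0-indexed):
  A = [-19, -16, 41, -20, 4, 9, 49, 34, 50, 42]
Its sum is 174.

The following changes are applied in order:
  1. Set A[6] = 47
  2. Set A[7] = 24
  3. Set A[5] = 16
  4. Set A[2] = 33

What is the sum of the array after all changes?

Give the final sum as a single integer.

Answer: 161

Derivation:
Initial sum: 174
Change 1: A[6] 49 -> 47, delta = -2, sum = 172
Change 2: A[7] 34 -> 24, delta = -10, sum = 162
Change 3: A[5] 9 -> 16, delta = 7, sum = 169
Change 4: A[2] 41 -> 33, delta = -8, sum = 161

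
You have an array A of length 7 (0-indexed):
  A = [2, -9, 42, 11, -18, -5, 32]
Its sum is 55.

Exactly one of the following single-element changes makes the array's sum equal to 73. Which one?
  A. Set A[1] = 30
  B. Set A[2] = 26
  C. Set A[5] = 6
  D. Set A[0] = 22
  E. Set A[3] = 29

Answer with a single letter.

Answer: E

Derivation:
Option A: A[1] -9->30, delta=39, new_sum=55+(39)=94
Option B: A[2] 42->26, delta=-16, new_sum=55+(-16)=39
Option C: A[5] -5->6, delta=11, new_sum=55+(11)=66
Option D: A[0] 2->22, delta=20, new_sum=55+(20)=75
Option E: A[3] 11->29, delta=18, new_sum=55+(18)=73 <-- matches target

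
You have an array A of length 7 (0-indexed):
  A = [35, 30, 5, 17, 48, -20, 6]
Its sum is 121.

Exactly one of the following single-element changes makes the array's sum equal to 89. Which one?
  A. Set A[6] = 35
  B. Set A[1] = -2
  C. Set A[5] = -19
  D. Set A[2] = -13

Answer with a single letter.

Answer: B

Derivation:
Option A: A[6] 6->35, delta=29, new_sum=121+(29)=150
Option B: A[1] 30->-2, delta=-32, new_sum=121+(-32)=89 <-- matches target
Option C: A[5] -20->-19, delta=1, new_sum=121+(1)=122
Option D: A[2] 5->-13, delta=-18, new_sum=121+(-18)=103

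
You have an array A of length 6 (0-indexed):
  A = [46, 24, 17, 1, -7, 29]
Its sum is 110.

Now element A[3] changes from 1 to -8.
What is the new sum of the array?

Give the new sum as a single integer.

Answer: 101

Derivation:
Old value at index 3: 1
New value at index 3: -8
Delta = -8 - 1 = -9
New sum = old_sum + delta = 110 + (-9) = 101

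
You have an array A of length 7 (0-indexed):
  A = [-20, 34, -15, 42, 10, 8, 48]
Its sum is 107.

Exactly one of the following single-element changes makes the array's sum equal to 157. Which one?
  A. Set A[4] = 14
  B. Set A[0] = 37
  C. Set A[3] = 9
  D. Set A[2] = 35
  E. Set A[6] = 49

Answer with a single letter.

Answer: D

Derivation:
Option A: A[4] 10->14, delta=4, new_sum=107+(4)=111
Option B: A[0] -20->37, delta=57, new_sum=107+(57)=164
Option C: A[3] 42->9, delta=-33, new_sum=107+(-33)=74
Option D: A[2] -15->35, delta=50, new_sum=107+(50)=157 <-- matches target
Option E: A[6] 48->49, delta=1, new_sum=107+(1)=108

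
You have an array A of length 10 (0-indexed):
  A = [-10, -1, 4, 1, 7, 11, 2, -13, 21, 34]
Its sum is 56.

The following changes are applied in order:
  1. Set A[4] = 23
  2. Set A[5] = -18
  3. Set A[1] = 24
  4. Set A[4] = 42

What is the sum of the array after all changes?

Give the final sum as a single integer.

Initial sum: 56
Change 1: A[4] 7 -> 23, delta = 16, sum = 72
Change 2: A[5] 11 -> -18, delta = -29, sum = 43
Change 3: A[1] -1 -> 24, delta = 25, sum = 68
Change 4: A[4] 23 -> 42, delta = 19, sum = 87

Answer: 87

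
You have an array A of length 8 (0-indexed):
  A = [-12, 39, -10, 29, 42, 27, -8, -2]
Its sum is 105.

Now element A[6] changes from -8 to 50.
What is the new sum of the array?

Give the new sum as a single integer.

Answer: 163

Derivation:
Old value at index 6: -8
New value at index 6: 50
Delta = 50 - -8 = 58
New sum = old_sum + delta = 105 + (58) = 163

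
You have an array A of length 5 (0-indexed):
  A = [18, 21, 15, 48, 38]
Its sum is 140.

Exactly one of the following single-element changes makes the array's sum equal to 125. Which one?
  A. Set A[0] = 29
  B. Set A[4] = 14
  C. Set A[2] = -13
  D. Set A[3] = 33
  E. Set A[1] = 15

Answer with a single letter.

Option A: A[0] 18->29, delta=11, new_sum=140+(11)=151
Option B: A[4] 38->14, delta=-24, new_sum=140+(-24)=116
Option C: A[2] 15->-13, delta=-28, new_sum=140+(-28)=112
Option D: A[3] 48->33, delta=-15, new_sum=140+(-15)=125 <-- matches target
Option E: A[1] 21->15, delta=-6, new_sum=140+(-6)=134

Answer: D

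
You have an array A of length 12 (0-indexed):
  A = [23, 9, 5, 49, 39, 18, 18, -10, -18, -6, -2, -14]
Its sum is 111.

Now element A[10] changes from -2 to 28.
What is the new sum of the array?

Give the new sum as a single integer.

Old value at index 10: -2
New value at index 10: 28
Delta = 28 - -2 = 30
New sum = old_sum + delta = 111 + (30) = 141

Answer: 141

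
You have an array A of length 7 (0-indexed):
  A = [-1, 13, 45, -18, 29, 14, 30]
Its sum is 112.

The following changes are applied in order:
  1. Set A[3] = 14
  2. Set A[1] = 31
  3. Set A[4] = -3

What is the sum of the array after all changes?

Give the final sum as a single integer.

Initial sum: 112
Change 1: A[3] -18 -> 14, delta = 32, sum = 144
Change 2: A[1] 13 -> 31, delta = 18, sum = 162
Change 3: A[4] 29 -> -3, delta = -32, sum = 130

Answer: 130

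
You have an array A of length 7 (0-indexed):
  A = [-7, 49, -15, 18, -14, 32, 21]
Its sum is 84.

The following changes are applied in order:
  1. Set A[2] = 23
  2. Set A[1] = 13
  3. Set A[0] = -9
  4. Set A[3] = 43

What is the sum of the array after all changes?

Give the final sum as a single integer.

Initial sum: 84
Change 1: A[2] -15 -> 23, delta = 38, sum = 122
Change 2: A[1] 49 -> 13, delta = -36, sum = 86
Change 3: A[0] -7 -> -9, delta = -2, sum = 84
Change 4: A[3] 18 -> 43, delta = 25, sum = 109

Answer: 109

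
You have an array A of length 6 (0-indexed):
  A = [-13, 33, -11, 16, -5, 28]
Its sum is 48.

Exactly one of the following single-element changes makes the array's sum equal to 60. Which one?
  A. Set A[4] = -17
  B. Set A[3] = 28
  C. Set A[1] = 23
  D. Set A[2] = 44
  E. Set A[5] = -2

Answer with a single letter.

Answer: B

Derivation:
Option A: A[4] -5->-17, delta=-12, new_sum=48+(-12)=36
Option B: A[3] 16->28, delta=12, new_sum=48+(12)=60 <-- matches target
Option C: A[1] 33->23, delta=-10, new_sum=48+(-10)=38
Option D: A[2] -11->44, delta=55, new_sum=48+(55)=103
Option E: A[5] 28->-2, delta=-30, new_sum=48+(-30)=18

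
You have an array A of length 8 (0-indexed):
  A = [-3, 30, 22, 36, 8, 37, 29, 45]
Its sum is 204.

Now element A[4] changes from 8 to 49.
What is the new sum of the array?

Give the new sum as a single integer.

Old value at index 4: 8
New value at index 4: 49
Delta = 49 - 8 = 41
New sum = old_sum + delta = 204 + (41) = 245

Answer: 245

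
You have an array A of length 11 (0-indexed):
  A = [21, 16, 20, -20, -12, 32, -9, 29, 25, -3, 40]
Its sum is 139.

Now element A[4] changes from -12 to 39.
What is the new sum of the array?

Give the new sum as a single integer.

Old value at index 4: -12
New value at index 4: 39
Delta = 39 - -12 = 51
New sum = old_sum + delta = 139 + (51) = 190

Answer: 190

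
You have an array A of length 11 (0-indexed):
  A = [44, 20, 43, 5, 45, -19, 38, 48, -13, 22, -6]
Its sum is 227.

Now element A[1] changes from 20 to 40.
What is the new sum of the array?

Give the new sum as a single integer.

Old value at index 1: 20
New value at index 1: 40
Delta = 40 - 20 = 20
New sum = old_sum + delta = 227 + (20) = 247

Answer: 247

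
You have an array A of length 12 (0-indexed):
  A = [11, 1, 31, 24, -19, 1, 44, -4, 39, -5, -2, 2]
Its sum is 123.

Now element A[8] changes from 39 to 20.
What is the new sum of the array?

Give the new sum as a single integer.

Answer: 104

Derivation:
Old value at index 8: 39
New value at index 8: 20
Delta = 20 - 39 = -19
New sum = old_sum + delta = 123 + (-19) = 104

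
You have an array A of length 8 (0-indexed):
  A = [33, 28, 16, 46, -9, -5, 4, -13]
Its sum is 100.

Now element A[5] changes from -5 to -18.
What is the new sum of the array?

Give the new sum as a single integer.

Answer: 87

Derivation:
Old value at index 5: -5
New value at index 5: -18
Delta = -18 - -5 = -13
New sum = old_sum + delta = 100 + (-13) = 87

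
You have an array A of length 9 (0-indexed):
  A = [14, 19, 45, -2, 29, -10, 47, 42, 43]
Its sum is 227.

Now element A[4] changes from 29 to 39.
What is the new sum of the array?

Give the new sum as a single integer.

Answer: 237

Derivation:
Old value at index 4: 29
New value at index 4: 39
Delta = 39 - 29 = 10
New sum = old_sum + delta = 227 + (10) = 237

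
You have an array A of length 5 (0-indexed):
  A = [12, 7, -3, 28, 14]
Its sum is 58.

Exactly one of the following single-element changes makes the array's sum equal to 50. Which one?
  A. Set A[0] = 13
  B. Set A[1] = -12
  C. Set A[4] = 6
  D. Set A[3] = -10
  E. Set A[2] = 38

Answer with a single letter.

Option A: A[0] 12->13, delta=1, new_sum=58+(1)=59
Option B: A[1] 7->-12, delta=-19, new_sum=58+(-19)=39
Option C: A[4] 14->6, delta=-8, new_sum=58+(-8)=50 <-- matches target
Option D: A[3] 28->-10, delta=-38, new_sum=58+(-38)=20
Option E: A[2] -3->38, delta=41, new_sum=58+(41)=99

Answer: C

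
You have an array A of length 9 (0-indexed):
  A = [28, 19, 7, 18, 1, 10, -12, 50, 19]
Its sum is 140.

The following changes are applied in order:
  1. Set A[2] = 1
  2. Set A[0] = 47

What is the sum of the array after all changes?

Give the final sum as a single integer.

Initial sum: 140
Change 1: A[2] 7 -> 1, delta = -6, sum = 134
Change 2: A[0] 28 -> 47, delta = 19, sum = 153

Answer: 153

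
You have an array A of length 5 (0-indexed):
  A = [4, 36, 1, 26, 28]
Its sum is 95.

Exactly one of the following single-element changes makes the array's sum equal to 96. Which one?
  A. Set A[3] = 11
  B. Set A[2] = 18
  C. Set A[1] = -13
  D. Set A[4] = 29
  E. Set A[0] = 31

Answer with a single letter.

Answer: D

Derivation:
Option A: A[3] 26->11, delta=-15, new_sum=95+(-15)=80
Option B: A[2] 1->18, delta=17, new_sum=95+(17)=112
Option C: A[1] 36->-13, delta=-49, new_sum=95+(-49)=46
Option D: A[4] 28->29, delta=1, new_sum=95+(1)=96 <-- matches target
Option E: A[0] 4->31, delta=27, new_sum=95+(27)=122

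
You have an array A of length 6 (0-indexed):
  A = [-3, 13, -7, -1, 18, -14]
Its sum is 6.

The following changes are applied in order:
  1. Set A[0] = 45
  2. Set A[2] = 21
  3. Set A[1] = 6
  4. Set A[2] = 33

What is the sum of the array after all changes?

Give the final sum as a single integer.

Initial sum: 6
Change 1: A[0] -3 -> 45, delta = 48, sum = 54
Change 2: A[2] -7 -> 21, delta = 28, sum = 82
Change 3: A[1] 13 -> 6, delta = -7, sum = 75
Change 4: A[2] 21 -> 33, delta = 12, sum = 87

Answer: 87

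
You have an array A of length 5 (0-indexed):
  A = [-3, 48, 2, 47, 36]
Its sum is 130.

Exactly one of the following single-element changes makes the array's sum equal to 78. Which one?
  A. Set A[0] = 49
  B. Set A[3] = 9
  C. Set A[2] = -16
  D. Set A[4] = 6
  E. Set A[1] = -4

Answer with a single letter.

Option A: A[0] -3->49, delta=52, new_sum=130+(52)=182
Option B: A[3] 47->9, delta=-38, new_sum=130+(-38)=92
Option C: A[2] 2->-16, delta=-18, new_sum=130+(-18)=112
Option D: A[4] 36->6, delta=-30, new_sum=130+(-30)=100
Option E: A[1] 48->-4, delta=-52, new_sum=130+(-52)=78 <-- matches target

Answer: E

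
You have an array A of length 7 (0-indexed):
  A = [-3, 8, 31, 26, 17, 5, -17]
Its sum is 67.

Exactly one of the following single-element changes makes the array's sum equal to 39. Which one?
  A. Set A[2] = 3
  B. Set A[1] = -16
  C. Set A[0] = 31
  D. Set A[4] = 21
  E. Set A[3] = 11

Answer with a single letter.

Answer: A

Derivation:
Option A: A[2] 31->3, delta=-28, new_sum=67+(-28)=39 <-- matches target
Option B: A[1] 8->-16, delta=-24, new_sum=67+(-24)=43
Option C: A[0] -3->31, delta=34, new_sum=67+(34)=101
Option D: A[4] 17->21, delta=4, new_sum=67+(4)=71
Option E: A[3] 26->11, delta=-15, new_sum=67+(-15)=52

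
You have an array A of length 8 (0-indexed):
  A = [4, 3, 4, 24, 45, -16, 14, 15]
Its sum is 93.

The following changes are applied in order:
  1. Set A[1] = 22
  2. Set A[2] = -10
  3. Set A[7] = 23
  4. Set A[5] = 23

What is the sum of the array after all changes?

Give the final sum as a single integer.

Answer: 145

Derivation:
Initial sum: 93
Change 1: A[1] 3 -> 22, delta = 19, sum = 112
Change 2: A[2] 4 -> -10, delta = -14, sum = 98
Change 3: A[7] 15 -> 23, delta = 8, sum = 106
Change 4: A[5] -16 -> 23, delta = 39, sum = 145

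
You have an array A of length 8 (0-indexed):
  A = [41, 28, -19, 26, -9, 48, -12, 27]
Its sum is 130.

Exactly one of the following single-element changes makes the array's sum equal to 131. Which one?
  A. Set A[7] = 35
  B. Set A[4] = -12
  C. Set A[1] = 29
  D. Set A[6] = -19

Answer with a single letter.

Answer: C

Derivation:
Option A: A[7] 27->35, delta=8, new_sum=130+(8)=138
Option B: A[4] -9->-12, delta=-3, new_sum=130+(-3)=127
Option C: A[1] 28->29, delta=1, new_sum=130+(1)=131 <-- matches target
Option D: A[6] -12->-19, delta=-7, new_sum=130+(-7)=123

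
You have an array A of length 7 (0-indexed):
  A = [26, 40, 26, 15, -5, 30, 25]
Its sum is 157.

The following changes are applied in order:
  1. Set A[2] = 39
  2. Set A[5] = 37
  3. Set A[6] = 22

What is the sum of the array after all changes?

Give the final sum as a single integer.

Answer: 174

Derivation:
Initial sum: 157
Change 1: A[2] 26 -> 39, delta = 13, sum = 170
Change 2: A[5] 30 -> 37, delta = 7, sum = 177
Change 3: A[6] 25 -> 22, delta = -3, sum = 174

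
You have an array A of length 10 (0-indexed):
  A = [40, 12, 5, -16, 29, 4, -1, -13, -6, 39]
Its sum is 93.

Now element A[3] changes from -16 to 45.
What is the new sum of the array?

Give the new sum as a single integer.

Answer: 154

Derivation:
Old value at index 3: -16
New value at index 3: 45
Delta = 45 - -16 = 61
New sum = old_sum + delta = 93 + (61) = 154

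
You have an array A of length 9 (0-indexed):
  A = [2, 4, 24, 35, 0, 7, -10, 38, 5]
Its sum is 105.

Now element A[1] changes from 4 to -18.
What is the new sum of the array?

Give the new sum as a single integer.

Old value at index 1: 4
New value at index 1: -18
Delta = -18 - 4 = -22
New sum = old_sum + delta = 105 + (-22) = 83

Answer: 83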